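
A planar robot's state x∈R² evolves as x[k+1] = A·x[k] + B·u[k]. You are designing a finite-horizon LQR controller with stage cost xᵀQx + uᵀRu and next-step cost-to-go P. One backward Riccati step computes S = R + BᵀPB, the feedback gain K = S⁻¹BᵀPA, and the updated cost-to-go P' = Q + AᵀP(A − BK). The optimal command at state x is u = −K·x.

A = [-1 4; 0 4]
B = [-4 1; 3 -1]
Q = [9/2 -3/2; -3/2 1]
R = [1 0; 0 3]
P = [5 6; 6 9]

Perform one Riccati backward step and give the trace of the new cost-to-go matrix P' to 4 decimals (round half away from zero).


BᵀP = [-2.0000 3.0000; -1.0000 -3.0000]
S = R + BᵀPB = [1 0; 0 3] + [17.0000 -5.0000; -5.0000 2.0000] = [18.0000 -5.0000; -5.0000 5.0000]
BᵀPA = [2.0000 4.0000; 1.0000 -16.0000]
K = S⁻¹·BᵀPA = [0.2308 -0.9231; 0.4308 -4.1231]
A−BK = [-0.5077 4.4308; -0.2615 2.6462]
AᵀP(A−BK) = [4.1077 -38.0308; -38.0308 353.7231]
P' = Q + AᵀP(A−BK) = [8.6077 -39.5308; -39.5308 354.7231]
tr(P') = 363.3308

363.3308


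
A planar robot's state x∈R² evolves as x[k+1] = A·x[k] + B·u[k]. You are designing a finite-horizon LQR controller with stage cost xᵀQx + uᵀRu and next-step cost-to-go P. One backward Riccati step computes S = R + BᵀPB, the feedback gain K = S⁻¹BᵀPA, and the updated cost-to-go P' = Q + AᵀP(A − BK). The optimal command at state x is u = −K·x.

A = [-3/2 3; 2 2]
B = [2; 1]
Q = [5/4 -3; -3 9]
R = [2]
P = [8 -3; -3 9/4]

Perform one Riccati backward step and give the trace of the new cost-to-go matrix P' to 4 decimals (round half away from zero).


29.2706

BᵀP = [13.0000 -3.7500]
S = R + BᵀPB = [2] + [22.2500] = [24.2500]
BᵀPA = [-27.0000 31.5000]
K = S⁻¹·BᵀPA = [-1.1134 1.2990]
A−BK = [0.7268 0.4021; 3.1134 0.7010]
AᵀP(A−BK) = [14.9381 -0.9278; -0.9278 4.0825]
P' = Q + AᵀP(A−BK) = [16.1881 -3.9278; -3.9278 13.0825]
tr(P') = 29.2706


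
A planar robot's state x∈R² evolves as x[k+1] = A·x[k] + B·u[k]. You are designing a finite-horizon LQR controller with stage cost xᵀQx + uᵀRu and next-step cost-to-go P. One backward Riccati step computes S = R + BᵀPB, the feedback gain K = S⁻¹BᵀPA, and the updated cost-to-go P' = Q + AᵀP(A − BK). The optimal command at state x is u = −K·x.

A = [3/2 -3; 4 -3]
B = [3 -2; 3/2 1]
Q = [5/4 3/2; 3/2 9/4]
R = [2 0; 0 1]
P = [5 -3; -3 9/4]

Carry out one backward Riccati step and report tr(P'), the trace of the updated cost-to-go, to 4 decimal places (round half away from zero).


9.6587

BᵀP = [10.5000 -5.6250; -13.0000 8.2500]
S = R + BᵀPB = [2 0; 0 1] + [23.0625 -26.6250; -26.6250 34.2500] = [25.0625 -26.6250; -26.6250 35.2500]
BᵀPA = [-6.7500 -14.6250; 13.5000 14.2500]
K = S⁻¹·BᵀPA = [0.6960 -0.7798; 0.9087 -0.1847]
A−BK = [1.2293 -1.0301; 2.0473 -1.6455]
AᵀP(A−BK) = [3.6807 -2.7696; -2.7696 2.4780]
P' = Q + AᵀP(A−BK) = [4.9307 -1.2696; -1.2696 4.7280]
tr(P') = 9.6587


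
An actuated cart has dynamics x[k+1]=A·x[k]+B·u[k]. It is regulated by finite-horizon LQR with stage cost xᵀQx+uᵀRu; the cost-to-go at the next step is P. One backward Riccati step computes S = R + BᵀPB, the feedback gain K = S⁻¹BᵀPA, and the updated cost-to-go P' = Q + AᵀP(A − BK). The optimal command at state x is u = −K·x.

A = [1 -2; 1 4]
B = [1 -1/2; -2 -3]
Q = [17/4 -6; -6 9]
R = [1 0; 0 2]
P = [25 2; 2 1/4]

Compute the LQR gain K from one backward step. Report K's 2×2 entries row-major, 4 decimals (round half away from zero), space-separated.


BᵀP = [21.0000 1.5000; -18.5000 -1.7500]
S = R + BᵀPB = [1 0; 0 2] + [18.0000 -15.0000; -15.0000 14.5000] = [19.0000 -15.0000; -15.0000 16.5000]
BᵀPA = [22.5000 -36.0000; -20.2500 30.0000]
K = S⁻¹·BᵀPA = [0.7627 -1.6271; -0.5339 0.3390]
A−BK = [-0.0297 -0.2034; 0.9237 1.7627]
AᵀP(A−BK) = [1.2775 -1.5254; -1.5254 3.2542]
P' = Q + AᵀP(A−BK) = [5.5275 -7.5254; -7.5254 12.2542]
tr(P') = 17.7818

0.7627 -1.6271 -0.5339 0.3390


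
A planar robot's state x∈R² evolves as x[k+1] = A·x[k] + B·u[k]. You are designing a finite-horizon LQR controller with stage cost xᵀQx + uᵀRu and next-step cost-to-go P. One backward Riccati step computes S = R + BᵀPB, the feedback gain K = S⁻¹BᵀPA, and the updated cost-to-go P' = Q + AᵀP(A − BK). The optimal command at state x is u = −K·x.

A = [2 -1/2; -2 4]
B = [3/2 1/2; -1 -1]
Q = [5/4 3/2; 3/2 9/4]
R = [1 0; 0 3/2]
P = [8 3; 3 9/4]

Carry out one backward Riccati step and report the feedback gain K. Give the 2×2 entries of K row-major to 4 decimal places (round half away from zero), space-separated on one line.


1.0218 0.7074 0.4367 -1.8515

BᵀP = [9.0000 2.2500; 1.0000 -0.7500]
S = R + BᵀPB = [1 0; 0 3/2] + [11.2500 2.2500; 2.2500 1.2500] = [12.2500 2.2500; 2.2500 2.7500]
BᵀPA = [13.5000 4.5000; 3.5000 -3.5000]
K = S⁻¹·BᵀPA = [1.0218 0.7074; 0.4367 -1.8515]
A−BK = [0.2489 -0.6354; -0.5415 2.8559]
AᵀP(A−BK) = [1.6769 -2.0699; -2.0699 16.3362]
P' = Q + AᵀP(A−BK) = [2.9269 -0.5699; -0.5699 18.5862]
tr(P') = 21.5131


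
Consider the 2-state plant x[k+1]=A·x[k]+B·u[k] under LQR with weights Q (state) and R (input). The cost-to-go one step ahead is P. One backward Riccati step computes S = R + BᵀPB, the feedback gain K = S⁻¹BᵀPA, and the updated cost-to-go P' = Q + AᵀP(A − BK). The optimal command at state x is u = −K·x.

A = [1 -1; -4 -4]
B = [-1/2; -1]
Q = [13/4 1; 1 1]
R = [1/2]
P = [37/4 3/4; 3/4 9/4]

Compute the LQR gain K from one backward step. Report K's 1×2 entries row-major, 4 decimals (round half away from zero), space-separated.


BᵀP = [-5.3750 -2.6250]
S = R + BᵀPB = [1/2] + [5.3125] = [5.8125]
BᵀPA = [5.1250 15.8750]
K = S⁻¹·BᵀPA = [0.8817 2.7312]
A−BK = [1.4409 0.3656; -3.1183 -1.2688]
AᵀP(A−BK) = [34.7312 12.7527; 12.7527 7.8925]
P' = Q + AᵀP(A−BK) = [37.9812 13.7527; 13.7527 8.8925]
tr(P') = 46.8737

0.8817 2.7312


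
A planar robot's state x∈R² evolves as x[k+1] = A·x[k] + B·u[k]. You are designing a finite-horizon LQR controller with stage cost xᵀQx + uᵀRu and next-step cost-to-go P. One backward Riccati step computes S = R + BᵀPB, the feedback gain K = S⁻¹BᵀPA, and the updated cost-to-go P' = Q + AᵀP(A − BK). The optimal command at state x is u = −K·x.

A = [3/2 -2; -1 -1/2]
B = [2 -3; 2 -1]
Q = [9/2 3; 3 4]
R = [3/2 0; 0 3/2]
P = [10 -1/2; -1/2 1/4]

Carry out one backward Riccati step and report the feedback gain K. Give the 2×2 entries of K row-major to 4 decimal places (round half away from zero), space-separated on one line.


0.0134 -0.2321 -0.5042 0.5100

BᵀP = [19.0000 -0.5000; -29.5000 1.2500]
S = R + BᵀPB = [3/2 0; 0 3/2] + [37.0000 -56.5000; -56.5000 87.2500] = [38.5000 -56.5000; -56.5000 88.7500]
BᵀPA = [29.0000 -37.7500; -45.5000 58.3750]
K = S⁻¹·BᵀPA = [0.0134 -0.2321; -0.5042 0.5100]
A−BK = [-0.0392 -0.0058; -1.5309 0.4741]
AᵀP(A−BK) = [0.9228 -0.5647; -0.5647 0.5303]
P' = Q + AᵀP(A−BK) = [5.4228 2.4353; 2.4353 4.5303]
tr(P') = 9.9530


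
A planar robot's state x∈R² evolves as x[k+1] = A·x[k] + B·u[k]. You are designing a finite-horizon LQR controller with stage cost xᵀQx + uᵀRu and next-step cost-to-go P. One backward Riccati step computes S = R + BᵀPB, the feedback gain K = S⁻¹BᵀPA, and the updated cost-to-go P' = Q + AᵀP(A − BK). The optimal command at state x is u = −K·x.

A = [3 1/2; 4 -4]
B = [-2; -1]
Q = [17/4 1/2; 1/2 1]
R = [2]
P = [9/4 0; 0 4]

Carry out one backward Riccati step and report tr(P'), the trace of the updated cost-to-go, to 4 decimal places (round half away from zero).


83.4417

BᵀP = [-4.5000 -4.0000]
S = R + BᵀPB = [2] + [13.0000] = [15.0000]
BᵀPA = [-29.5000 13.7500]
K = S⁻¹·BᵀPA = [-1.9667 0.9167]
A−BK = [-0.9333 2.3333; 2.0333 -3.0833]
AᵀP(A−BK) = [26.2333 -33.5833; -33.5833 51.9583]
P' = Q + AᵀP(A−BK) = [30.4833 -33.0833; -33.0833 52.9583]
tr(P') = 83.4417


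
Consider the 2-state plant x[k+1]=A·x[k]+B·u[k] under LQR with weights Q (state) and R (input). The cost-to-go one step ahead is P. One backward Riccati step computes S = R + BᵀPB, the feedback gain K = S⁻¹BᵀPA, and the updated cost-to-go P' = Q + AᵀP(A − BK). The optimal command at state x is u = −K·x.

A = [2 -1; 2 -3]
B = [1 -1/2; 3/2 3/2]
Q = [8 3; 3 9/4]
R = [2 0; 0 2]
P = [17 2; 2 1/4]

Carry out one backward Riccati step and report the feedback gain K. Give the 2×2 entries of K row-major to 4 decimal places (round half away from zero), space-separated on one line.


BᵀP = [20.0000 2.3750; -5.5000 -0.6250]
S = R + BᵀPB = [2 0; 0 2] + [23.5625 -6.4375; -6.4375 1.8125] = [25.5625 -6.4375; -6.4375 3.8125]
BᵀPA = [44.7500 -27.1250; -12.2500 7.3750]
K = S⁻¹·BᵀPA = [1.6379 -0.9986; -0.4474 0.2483]
A−BK = [0.1384 0.1227; 0.2142 -1.8745]
AᵀP(A−BK) = [6.2215 -3.7713; -3.7713 2.3319]
P' = Q + AᵀP(A−BK) = [14.2215 -0.7713; -0.7713 4.5819]
tr(P') = 18.8034

1.6379 -0.9986 -0.4474 0.2483


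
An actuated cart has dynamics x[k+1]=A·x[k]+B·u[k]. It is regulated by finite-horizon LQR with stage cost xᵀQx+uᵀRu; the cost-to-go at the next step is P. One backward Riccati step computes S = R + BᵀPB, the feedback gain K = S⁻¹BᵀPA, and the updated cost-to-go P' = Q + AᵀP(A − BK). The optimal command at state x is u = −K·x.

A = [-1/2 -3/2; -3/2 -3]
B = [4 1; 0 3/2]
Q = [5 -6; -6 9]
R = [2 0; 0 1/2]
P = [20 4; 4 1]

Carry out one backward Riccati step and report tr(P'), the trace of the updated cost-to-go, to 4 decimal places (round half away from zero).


15.2644

BᵀP = [80.0000 16.0000; 26.0000 5.5000]
S = R + BᵀPB = [2 0; 0 1/2] + [320.0000 104.0000; 104.0000 34.2500] = [322.0000 104.0000; 104.0000 34.7500]
BᵀPA = [-64.0000 -168.0000; -21.2500 -55.5000]
K = S⁻¹·BᵀPA = [-0.0375 -0.1767; -0.4993 -1.0683]
A−BK = [0.1493 0.2751; -0.7510 -1.3976]
AᵀP(A−BK) = [0.2403 0.4900; 0.4900 1.0241]
P' = Q + AᵀP(A−BK) = [5.2403 -5.5100; -5.5100 10.0241]
tr(P') = 15.2644


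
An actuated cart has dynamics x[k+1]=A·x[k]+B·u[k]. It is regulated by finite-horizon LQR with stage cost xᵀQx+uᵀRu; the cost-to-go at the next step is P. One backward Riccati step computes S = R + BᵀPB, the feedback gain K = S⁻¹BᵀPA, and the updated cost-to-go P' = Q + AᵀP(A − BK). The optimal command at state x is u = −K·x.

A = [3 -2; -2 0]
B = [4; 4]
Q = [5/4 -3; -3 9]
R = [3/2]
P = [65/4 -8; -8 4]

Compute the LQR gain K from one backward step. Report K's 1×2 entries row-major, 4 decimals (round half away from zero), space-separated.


1.8849 -0.9496

BᵀP = [33.0000 -16.0000]
S = R + BᵀPB = [3/2] + [68.0000] = [69.5000]
BᵀPA = [131.0000 -66.0000]
K = S⁻¹·BᵀPA = [1.8849 -0.9496]
A−BK = [-4.5396 1.7986; -9.5396 3.7986]
AᵀP(A−BK) = [11.3291 -5.0971; -5.0971 2.3237]
P' = Q + AᵀP(A−BK) = [12.5791 -8.0971; -8.0971 11.3237]
tr(P') = 23.9029


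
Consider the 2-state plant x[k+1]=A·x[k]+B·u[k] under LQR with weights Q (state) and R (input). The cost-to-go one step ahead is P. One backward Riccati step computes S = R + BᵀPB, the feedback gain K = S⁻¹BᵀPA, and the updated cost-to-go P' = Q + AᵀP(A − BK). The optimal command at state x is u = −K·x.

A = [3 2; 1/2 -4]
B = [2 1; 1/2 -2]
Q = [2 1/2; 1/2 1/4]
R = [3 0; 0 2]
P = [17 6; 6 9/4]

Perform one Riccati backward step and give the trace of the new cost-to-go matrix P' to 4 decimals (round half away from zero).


10.1525

BᵀP = [37.0000 13.1250; 5.0000 1.5000]
S = R + BᵀPB = [3 0; 0 2] + [80.5625 10.7500; 10.7500 2.0000] = [83.5625 10.7500; 10.7500 4.0000]
BᵀPA = [117.5625 21.5000; 15.7500 4.0000]
K = S⁻¹·BᵀPA = [1.3761 0.1966; 0.2392 0.4716]
A−BK = [0.0086 1.1352; 0.2904 -3.1552]
AᵀP(A−BK) = [6.0163 0.9568; 0.9568 1.8863]
P' = Q + AᵀP(A−BK) = [8.0163 1.4568; 1.4568 2.1363]
tr(P') = 10.1525


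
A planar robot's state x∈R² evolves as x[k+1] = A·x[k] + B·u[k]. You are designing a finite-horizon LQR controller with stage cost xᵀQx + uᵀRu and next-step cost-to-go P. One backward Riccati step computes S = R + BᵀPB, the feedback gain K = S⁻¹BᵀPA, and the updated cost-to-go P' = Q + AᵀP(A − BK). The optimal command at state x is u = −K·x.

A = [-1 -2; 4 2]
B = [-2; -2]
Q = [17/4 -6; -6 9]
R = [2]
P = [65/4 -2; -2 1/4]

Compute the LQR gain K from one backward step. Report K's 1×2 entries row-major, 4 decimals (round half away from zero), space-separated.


0.8173 1.2308

BᵀP = [-28.5000 3.5000]
S = R + BᵀPB = [2] + [50.0000] = [52.0000]
BᵀPA = [42.5000 64.0000]
K = S⁻¹·BᵀPA = [0.8173 1.2308]
A−BK = [0.6346 0.4615; 5.6346 4.4615]
AᵀP(A−BK) = [1.5144 2.1923; 2.1923 3.2308]
P' = Q + AᵀP(A−BK) = [5.7644 -3.8077; -3.8077 12.2308]
tr(P') = 17.9952


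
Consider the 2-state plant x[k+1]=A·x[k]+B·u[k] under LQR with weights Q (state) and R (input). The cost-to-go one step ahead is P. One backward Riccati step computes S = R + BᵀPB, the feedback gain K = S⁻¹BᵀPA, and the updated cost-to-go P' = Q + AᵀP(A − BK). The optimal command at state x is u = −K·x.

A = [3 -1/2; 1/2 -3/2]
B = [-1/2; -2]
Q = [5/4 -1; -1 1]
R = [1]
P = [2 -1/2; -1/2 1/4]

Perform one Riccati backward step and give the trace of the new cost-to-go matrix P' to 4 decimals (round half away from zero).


19.0208

BᵀP = [0.0000 -0.2500]
S = R + BᵀPB = [1] + [0.5000] = [1.5000]
BᵀPA = [-0.1250 0.3750]
K = S⁻¹·BᵀPA = [-0.0833 0.2500]
A−BK = [2.9583 -0.3750; 0.3333 -1.0000]
AᵀP(A−BK) = [16.5521 -0.7813; -0.7813 0.2188]
P' = Q + AᵀP(A−BK) = [17.8021 -1.7813; -1.7813 1.2188]
tr(P') = 19.0208


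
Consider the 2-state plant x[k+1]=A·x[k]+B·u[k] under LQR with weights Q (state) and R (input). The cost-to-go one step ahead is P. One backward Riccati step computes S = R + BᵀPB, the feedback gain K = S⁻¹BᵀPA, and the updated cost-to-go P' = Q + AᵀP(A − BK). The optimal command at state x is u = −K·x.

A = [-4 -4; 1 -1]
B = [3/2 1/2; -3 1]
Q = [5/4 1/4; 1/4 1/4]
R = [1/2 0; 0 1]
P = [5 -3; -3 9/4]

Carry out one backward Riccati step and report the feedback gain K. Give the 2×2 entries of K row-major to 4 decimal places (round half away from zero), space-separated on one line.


-1.3538 -0.9858 -0.8742 -1.1384

BᵀP = [16.5000 -11.2500; -0.5000 0.7500]
S = R + BᵀPB = [1/2 0; 0 1] + [58.5000 -3.0000; -3.0000 0.5000] = [59.0000 -3.0000; -3.0000 1.5000]
BᵀPA = [-77.2500 -54.7500; 2.7500 1.2500]
K = S⁻¹·BᵀPA = [-1.3538 -0.9858; -0.8742 -1.1384]
A−BK = [-1.5322 -1.9520; -2.1871 -2.8192]
AᵀP(A−BK) = [4.0751 4.7237; 4.7237 5.6977]
P' = Q + AᵀP(A−BK) = [5.3251 4.9737; 4.9737 5.9477]
tr(P') = 11.2728


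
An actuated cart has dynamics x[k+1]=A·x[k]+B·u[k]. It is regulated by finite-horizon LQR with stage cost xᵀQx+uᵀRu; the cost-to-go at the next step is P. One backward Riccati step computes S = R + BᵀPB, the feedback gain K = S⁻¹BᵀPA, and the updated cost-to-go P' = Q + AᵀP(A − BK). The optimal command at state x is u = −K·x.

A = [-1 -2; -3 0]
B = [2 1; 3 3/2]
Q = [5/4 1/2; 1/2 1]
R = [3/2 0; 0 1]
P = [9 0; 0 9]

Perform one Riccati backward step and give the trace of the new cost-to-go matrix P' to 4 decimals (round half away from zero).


34.2800

BᵀP = [18.0000 27.0000; 9.0000 13.5000]
S = R + BᵀPB = [3/2 0; 0 1] + [117.0000 58.5000; 58.5000 29.2500] = [118.5000 58.5000; 58.5000 30.2500]
BᵀPA = [-99.0000 -36.0000; -49.5000 -18.0000]
K = S⁻¹·BᵀPA = [-0.6097 -0.2217; -0.4573 -0.1663]
A−BK = [0.6767 -1.3903; -0.4850 0.9145]
AᵀP(A−BK) = [7.0046 -12.1801; -12.1801 25.0254]
P' = Q + AᵀP(A−BK) = [8.2546 -11.6801; -11.6801 26.0254]
tr(P') = 34.2800


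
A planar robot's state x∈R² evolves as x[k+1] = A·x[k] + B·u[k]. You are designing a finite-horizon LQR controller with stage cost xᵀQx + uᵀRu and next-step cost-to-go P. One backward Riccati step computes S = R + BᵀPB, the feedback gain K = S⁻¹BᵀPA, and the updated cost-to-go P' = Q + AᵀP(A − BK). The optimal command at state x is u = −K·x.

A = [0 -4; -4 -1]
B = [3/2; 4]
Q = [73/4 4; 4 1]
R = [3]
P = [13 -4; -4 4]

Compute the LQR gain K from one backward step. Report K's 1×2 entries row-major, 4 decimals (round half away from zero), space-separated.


-0.8290 -0.4974

BᵀP = [3.5000 10.0000]
S = R + BᵀPB = [3] + [45.2500] = [48.2500]
BᵀPA = [-40.0000 -24.0000]
K = S⁻¹·BᵀPA = [-0.8290 -0.4974]
A−BK = [1.2435 -3.2539; -0.6839 0.9896]
AᵀP(A−BK) = [30.8394 -67.8964; -67.8964 168.0622]
P' = Q + AᵀP(A−BK) = [49.0894 -63.8964; -63.8964 169.0622]
tr(P') = 218.1516


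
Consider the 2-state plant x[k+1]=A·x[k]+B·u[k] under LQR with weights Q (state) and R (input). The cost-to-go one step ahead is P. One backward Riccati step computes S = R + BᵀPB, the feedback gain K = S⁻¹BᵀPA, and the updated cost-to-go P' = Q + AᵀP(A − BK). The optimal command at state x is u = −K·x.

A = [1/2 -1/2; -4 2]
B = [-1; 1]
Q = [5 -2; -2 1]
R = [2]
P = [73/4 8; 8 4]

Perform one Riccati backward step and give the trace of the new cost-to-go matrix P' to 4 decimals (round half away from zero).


31.7879

BᵀP = [-10.2500 -4.0000]
S = R + BᵀPB = [2] + [6.2500] = [8.2500]
BᵀPA = [10.8750 -2.8750]
K = S⁻¹·BᵀPA = [1.3182 -0.3485]
A−BK = [1.8182 -0.8485; -5.3182 2.3485]
AᵀP(A−BK) = [22.2273 -8.7727; -8.7727 3.5606]
P' = Q + AᵀP(A−BK) = [27.2273 -10.7727; -10.7727 4.5606]
tr(P') = 31.7879


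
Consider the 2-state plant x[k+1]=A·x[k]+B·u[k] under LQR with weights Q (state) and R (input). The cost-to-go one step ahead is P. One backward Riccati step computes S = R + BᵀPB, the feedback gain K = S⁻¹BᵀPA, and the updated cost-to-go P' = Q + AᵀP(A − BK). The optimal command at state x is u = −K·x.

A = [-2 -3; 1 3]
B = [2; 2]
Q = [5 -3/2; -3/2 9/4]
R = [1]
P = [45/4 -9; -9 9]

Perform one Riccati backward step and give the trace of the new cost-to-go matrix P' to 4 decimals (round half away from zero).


BᵀP = [4.5000 0.0000]
S = R + BᵀPB = [1] + [9.0000] = [10.0000]
BᵀPA = [-9.0000 -13.5000]
K = S⁻¹·BᵀPA = [-0.9000 -1.3500]
A−BK = [-0.2000 -0.3000; 2.8000 5.7000]
AᵀP(A−BK) = [81.9000 163.3500; 163.3500 326.0250]
P' = Q + AᵀP(A−BK) = [86.9000 161.8500; 161.8500 328.2750]
tr(P') = 415.1750

415.1750


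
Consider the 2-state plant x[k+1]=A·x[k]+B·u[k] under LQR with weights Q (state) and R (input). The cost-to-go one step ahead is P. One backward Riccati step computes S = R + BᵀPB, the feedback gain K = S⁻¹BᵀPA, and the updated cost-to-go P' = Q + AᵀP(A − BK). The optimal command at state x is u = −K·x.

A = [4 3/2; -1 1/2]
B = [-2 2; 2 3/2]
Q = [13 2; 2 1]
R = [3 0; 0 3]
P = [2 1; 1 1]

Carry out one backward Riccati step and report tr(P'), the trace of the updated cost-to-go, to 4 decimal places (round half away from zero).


BᵀP = [-2.0000 0.0000; 5.5000 3.5000]
S = R + BᵀPB = [3 0; 0 3] + [4.0000 -4.0000; -4.0000 16.2500] = [7.0000 -4.0000; -4.0000 19.2500]
BᵀPA = [-8.0000 -3.0000; 18.5000 10.0000]
K = S⁻¹·BᵀPA = [-0.6737 -0.1495; 0.8211 0.4884]
A−BK = [1.0105 0.2242; -0.8842 0.0663]
AᵀP(A−BK) = [4.4211 1.7684; 1.7684 0.9174]
P' = Q + AᵀP(A−BK) = [17.4211 3.7684; 3.7684 1.9174]
tr(P') = 19.3384

19.3384


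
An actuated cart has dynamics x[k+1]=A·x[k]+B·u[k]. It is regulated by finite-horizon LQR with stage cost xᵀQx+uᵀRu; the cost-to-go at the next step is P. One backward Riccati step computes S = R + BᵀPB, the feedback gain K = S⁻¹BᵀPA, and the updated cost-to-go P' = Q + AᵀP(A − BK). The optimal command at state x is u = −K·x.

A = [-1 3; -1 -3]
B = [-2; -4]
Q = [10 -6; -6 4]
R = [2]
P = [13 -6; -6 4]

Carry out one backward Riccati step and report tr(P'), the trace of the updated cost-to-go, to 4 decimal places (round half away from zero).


276.7273

BᵀP = [-2.0000 -4.0000]
S = R + BᵀPB = [2] + [20.0000] = [22.0000]
BᵀPA = [6.0000 6.0000]
K = S⁻¹·BᵀPA = [0.2727 0.2727]
A−BK = [-0.4545 3.5455; 0.0909 -1.9091]
AᵀP(A−BK) = [3.3636 -28.6364; -28.6364 259.3636]
P' = Q + AᵀP(A−BK) = [13.3636 -34.6364; -34.6364 263.3636]
tr(P') = 276.7273


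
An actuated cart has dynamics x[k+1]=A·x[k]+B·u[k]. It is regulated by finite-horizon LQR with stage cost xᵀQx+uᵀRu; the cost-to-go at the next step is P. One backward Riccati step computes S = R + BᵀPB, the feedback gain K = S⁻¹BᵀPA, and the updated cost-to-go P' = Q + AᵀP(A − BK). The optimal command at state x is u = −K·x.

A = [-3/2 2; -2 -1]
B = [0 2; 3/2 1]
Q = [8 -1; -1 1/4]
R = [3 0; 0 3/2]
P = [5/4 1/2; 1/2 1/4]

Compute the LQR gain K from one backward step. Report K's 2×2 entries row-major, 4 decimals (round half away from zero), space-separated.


-0.1186 0.0339 -0.7746 0.5356

BᵀP = [0.7500 0.3750; 3.0000 1.2500]
S = R + BᵀPB = [3 0; 0 3/2] + [0.5625 1.8750; 1.8750 7.2500] = [3.5625 1.8750; 1.8750 8.7500]
BᵀPA = [-1.8750 1.1250; -7.0000 4.7500]
K = S⁻¹·BᵀPA = [-0.1186 0.0339; -0.7746 0.5356]
A−BK = [0.0492 0.9288; -1.0475 -1.5864]
AᵀP(A−BK) = [1.1680 -0.6873; -0.6873 0.6678]
P' = Q + AᵀP(A−BK) = [9.1680 -1.6873; -1.6873 0.9178]
tr(P') = 10.0858


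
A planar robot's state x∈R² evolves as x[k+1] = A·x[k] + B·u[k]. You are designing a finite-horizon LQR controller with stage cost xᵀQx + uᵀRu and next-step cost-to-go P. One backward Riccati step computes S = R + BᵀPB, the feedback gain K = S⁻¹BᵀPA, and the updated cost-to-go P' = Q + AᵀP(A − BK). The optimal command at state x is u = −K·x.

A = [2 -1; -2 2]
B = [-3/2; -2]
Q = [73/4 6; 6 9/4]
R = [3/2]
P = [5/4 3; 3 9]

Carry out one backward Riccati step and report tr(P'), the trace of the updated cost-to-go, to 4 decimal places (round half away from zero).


24.4421

BᵀP = [-7.8750 -22.5000]
S = R + BᵀPB = [3/2] + [56.8125] = [58.3125]
BᵀPA = [29.2500 -37.1250]
K = S⁻¹·BᵀPA = [0.5016 -0.6367]
A−BK = [2.7524 -1.9550; -0.9968 0.7267]
AᵀP(A−BK) = [2.3280 -1.8778; -1.8778 1.6141]
P' = Q + AᵀP(A−BK) = [20.5780 4.1222; 4.1222 3.8641]
tr(P') = 24.4421


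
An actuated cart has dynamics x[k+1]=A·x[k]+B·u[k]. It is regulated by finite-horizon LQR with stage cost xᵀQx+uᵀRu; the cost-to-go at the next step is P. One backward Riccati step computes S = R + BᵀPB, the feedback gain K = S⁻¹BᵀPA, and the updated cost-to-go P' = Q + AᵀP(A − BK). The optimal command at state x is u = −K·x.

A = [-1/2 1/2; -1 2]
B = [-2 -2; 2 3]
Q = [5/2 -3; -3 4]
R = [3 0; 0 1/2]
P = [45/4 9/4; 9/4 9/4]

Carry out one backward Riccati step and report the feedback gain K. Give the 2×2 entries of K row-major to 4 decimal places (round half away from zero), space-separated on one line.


0.6794 -1.0557 -0.4861 0.8937

BᵀP = [-18.0000 0.0000; -15.7500 2.2500]
S = R + BᵀPB = [3 0; 0 1/2] + [36.0000 36.0000; 36.0000 38.2500] = [39.0000 36.0000; 36.0000 38.7500]
BᵀPA = [9.0000 -9.0000; 5.6250 -3.3750]
K = S⁻¹·BᵀPA = [0.6794 -1.0557; -0.4861 0.8937]
A−BK = [-0.1132 0.1760; -0.9007 1.4303]
AᵀP(A−BK) = [3.9316 -6.2130; -6.2130 9.8271]
P' = Q + AᵀP(A−BK) = [6.4316 -9.2130; -9.2130 13.8271]
tr(P') = 20.2587


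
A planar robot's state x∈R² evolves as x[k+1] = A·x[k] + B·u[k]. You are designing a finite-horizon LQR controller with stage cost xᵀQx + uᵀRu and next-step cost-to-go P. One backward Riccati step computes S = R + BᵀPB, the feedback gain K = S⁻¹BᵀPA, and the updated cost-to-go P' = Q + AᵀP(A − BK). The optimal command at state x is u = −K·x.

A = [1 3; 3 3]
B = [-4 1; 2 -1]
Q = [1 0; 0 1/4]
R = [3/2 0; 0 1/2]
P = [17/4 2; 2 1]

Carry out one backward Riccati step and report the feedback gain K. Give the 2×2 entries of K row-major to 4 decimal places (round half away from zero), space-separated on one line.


-0.7407 -1.3333 0.0370 0.2381

BᵀP = [-13.0000 -6.0000; 2.2500 1.0000]
S = R + BᵀPB = [3/2 0; 0 1/2] + [40.0000 -7.0000; -7.0000 1.2500] = [41.5000 -7.0000; -7.0000 1.7500]
BᵀPA = [-31.0000 -57.0000; 5.2500 9.7500]
K = S⁻¹·BᵀPA = [-0.7407 -1.3333; 0.0370 0.2381]
A−BK = [-2.0000 -2.5714; 4.5185 5.9048]
AᵀP(A−BK) = [2.0926 3.1667; 3.1667 4.9286]
P' = Q + AᵀP(A−BK) = [3.0926 3.1667; 3.1667 5.1786]
tr(P') = 8.2712


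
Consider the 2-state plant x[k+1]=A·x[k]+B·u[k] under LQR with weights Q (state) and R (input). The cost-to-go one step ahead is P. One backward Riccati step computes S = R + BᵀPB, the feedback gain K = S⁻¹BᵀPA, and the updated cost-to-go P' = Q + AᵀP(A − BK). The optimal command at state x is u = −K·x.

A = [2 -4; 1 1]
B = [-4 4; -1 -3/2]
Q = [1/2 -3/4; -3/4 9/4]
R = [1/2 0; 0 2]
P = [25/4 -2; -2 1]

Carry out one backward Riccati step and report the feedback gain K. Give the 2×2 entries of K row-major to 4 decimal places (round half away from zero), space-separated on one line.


BᵀP = [-23.0000 7.0000; 28.0000 -9.5000]
S = R + BᵀPB = [1/2 0; 0 2] + [85.0000 -102.5000; -102.5000 126.2500] = [85.5000 -102.5000; -102.5000 128.2500]
BᵀPA = [-39.0000 99.0000; 46.5000 -121.5000]
K = S⁻¹·BᵀPA = [-0.5129 0.5293; -0.0474 -0.5244]
A−BK = [0.1378 0.2145; 0.4160 0.7427]
AᵀP(A−BK) = [0.1985 0.0245; 0.0245 0.8919]
P' = Q + AᵀP(A−BK) = [0.6985 -0.7255; -0.7255 3.1419]
tr(P') = 3.8404

-0.5129 0.5293 -0.0474 -0.5244


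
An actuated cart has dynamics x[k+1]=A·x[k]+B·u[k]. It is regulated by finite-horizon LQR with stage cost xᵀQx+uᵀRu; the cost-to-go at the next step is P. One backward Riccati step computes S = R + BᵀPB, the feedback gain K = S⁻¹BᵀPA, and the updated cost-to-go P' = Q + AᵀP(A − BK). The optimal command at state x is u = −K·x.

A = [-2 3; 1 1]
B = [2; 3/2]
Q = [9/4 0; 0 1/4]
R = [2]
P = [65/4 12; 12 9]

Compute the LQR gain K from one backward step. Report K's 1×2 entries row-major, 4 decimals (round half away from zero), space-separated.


BᵀP = [50.5000 37.5000]
S = R + BᵀPB = [2] + [157.2500] = [159.2500]
BᵀPA = [-63.5000 189.0000]
K = S⁻¹·BᵀPA = [-0.3987 1.1868]
A−BK = [-1.2025 0.6264; 1.5981 -0.7802]
AᵀP(A−BK) = [0.6797 -1.1374; -1.1374 2.9423]
P' = Q + AᵀP(A−BK) = [2.9297 -1.1374; -1.1374 3.1923]
tr(P') = 6.1221

-0.3987 1.1868


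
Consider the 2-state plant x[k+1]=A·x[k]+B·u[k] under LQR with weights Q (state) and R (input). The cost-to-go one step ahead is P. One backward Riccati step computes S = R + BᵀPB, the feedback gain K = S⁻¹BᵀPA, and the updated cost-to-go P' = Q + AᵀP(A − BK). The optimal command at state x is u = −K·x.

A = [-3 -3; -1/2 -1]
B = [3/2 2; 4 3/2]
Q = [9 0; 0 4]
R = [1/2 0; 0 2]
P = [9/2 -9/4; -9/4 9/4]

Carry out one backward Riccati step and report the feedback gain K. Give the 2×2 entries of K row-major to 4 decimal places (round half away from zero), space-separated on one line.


BᵀP = [-2.2500 5.6250; 5.6250 -1.1250]
S = R + BᵀPB = [1/2 0; 0 2] + [19.1250 3.9375; 3.9375 9.5625] = [19.6250 3.9375; 3.9375 11.5625]
BᵀPA = [3.9375 1.1250; -16.3125 -15.7500]
K = S⁻¹·BᵀPA = [0.5192 0.3549; -1.5876 -1.4830]
A−BK = [-0.6035 -0.5663; -0.1953 -0.1950]
AᵀP(A−BK) = [6.3704 5.9111; 5.9111 5.4934]
P' = Q + AᵀP(A−BK) = [15.3704 5.9111; 5.9111 9.4934]
tr(P') = 24.8637

0.5192 0.3549 -1.5876 -1.4830


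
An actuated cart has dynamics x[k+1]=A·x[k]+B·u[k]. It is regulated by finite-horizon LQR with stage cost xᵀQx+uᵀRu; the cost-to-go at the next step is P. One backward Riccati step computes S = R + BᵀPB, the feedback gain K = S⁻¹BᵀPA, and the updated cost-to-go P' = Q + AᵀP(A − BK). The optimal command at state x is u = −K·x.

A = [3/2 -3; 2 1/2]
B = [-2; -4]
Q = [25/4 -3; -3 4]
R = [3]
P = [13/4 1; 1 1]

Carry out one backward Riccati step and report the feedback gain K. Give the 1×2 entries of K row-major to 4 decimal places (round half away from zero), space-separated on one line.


-0.5781 0.5938

BᵀP = [-10.5000 -6.0000]
S = R + BᵀPB = [3] + [45.0000] = [48.0000]
BᵀPA = [-27.7500 28.5000]
K = S⁻¹·BᵀPA = [-0.5781 0.5938]
A−BK = [0.3438 -1.8125; -0.3125 2.8750]
AᵀP(A−BK) = [1.2695 -2.3984; -2.3984 9.5781]
P' = Q + AᵀP(A−BK) = [7.5195 -5.3984; -5.3984 13.5781]
tr(P') = 21.0977


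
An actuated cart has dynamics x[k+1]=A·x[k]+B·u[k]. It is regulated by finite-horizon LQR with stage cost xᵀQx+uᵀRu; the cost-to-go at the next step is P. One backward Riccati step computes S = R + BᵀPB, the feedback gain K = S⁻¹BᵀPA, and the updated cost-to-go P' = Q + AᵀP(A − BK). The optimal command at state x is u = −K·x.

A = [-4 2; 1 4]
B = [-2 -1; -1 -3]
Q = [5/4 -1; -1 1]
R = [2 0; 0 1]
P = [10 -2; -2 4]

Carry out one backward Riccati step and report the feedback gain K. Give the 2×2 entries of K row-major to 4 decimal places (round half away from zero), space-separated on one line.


2.3976 -0.3936 -1.0616 -1.1690

BᵀP = [-18.0000 0.0000; -4.0000 -10.0000]
S = R + BᵀPB = [2 0; 0 1] + [36.0000 18.0000; 18.0000 34.0000] = [38.0000 18.0000; 18.0000 35.0000]
BᵀPA = [72.0000 -36.0000; 6.0000 -48.0000]
K = S⁻¹·BᵀPA = [2.3976 -0.3936; -1.0616 -1.1690]
A−BK = [-0.2664 0.0437; 0.2127 0.0994]
AᵀP(A−BK) = [13.7416 -0.6441; -0.6441 1.7177]
P' = Q + AᵀP(A−BK) = [14.9916 -1.6441; -1.6441 2.7177]
tr(P') = 17.7092


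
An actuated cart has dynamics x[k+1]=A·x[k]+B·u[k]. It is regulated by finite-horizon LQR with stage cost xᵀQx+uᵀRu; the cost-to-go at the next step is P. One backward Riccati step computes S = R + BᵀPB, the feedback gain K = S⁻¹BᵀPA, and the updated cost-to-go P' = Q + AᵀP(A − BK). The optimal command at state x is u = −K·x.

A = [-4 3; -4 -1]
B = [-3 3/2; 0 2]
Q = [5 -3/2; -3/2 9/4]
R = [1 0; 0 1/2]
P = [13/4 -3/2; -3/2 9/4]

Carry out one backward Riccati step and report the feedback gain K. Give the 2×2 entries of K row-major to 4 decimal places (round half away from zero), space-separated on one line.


0.3481 -1.1954 -1.8614 -0.4287

BᵀP = [-9.7500 4.5000; 1.8750 2.2500]
S = R + BᵀPB = [1 0; 0 1/2] + [29.2500 -5.6250; -5.6250 7.3125] = [30.2500 -5.6250; -5.6250 7.8125]
BᵀPA = [21.0000 -33.7500; -16.5000 3.3750]
K = S⁻¹·BᵀPA = [0.3481 -1.1954; -1.8614 -0.4287]
A−BK = [-0.1637 0.0568; -0.2773 -0.1426]
AᵀP(A−BK) = [1.9774 0.0302; 0.0302 1.6015]
P' = Q + AᵀP(A−BK) = [6.9774 -1.4698; -1.4698 3.8515]
tr(P') = 10.8289


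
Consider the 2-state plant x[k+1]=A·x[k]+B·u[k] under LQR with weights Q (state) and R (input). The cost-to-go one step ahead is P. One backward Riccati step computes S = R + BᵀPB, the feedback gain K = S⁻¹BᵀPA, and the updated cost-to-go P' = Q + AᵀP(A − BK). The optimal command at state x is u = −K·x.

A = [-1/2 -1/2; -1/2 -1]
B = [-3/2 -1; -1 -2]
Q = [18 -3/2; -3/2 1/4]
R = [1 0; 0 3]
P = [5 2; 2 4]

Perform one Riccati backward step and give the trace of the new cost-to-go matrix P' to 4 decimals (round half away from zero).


BᵀP = [-9.5000 -7.0000; -9.0000 -10.0000]
S = R + BᵀPB = [1 0; 0 3] + [21.2500 23.5000; 23.5000 29.0000] = [22.2500 23.5000; 23.5000 32.0000]
BᵀPA = [8.2500 11.7500; 9.5000 14.5000]
K = S⁻¹·BᵀPA = [0.2551 0.2207; 0.1095 0.2911]
A−BK = [-0.0078 0.1221; -0.0258 -0.1972]
AᵀP(A−BK) = [0.1049 0.1643; 0.1643 0.4366]
P' = Q + AᵀP(A−BK) = [18.1049 -1.3357; -1.3357 0.6866]
tr(P') = 18.7915

18.7915


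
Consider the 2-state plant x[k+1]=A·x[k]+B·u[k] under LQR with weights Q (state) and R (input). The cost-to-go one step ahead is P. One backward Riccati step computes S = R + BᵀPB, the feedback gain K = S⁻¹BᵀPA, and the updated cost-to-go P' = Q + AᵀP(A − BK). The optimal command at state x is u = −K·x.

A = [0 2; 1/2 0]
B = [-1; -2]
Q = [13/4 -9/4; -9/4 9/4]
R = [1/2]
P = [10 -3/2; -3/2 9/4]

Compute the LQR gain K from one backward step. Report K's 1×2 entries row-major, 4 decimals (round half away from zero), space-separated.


BᵀP = [-7.0000 -3.0000]
S = R + BᵀPB = [1/2] + [13.0000] = [13.5000]
BᵀPA = [-1.5000 -14.0000]
K = S⁻¹·BᵀPA = [-0.1111 -1.0370]
A−BK = [-0.1111 0.9630; 0.2778 -2.0741]
AᵀP(A−BK) = [0.3958 -3.0556; -3.0556 25.4815]
P' = Q + AᵀP(A−BK) = [3.6458 -5.3056; -5.3056 27.7315]
tr(P') = 31.3773

-0.1111 -1.0370


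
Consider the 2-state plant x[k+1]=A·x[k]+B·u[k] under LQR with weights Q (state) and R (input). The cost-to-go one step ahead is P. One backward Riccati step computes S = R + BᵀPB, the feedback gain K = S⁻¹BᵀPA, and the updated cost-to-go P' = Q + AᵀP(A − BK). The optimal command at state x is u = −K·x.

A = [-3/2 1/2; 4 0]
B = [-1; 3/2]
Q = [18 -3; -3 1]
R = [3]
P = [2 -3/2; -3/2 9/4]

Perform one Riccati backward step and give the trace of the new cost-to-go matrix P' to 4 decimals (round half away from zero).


BᵀP = [-4.2500 4.8750]
S = R + BᵀPB = [3] + [11.5625] = [14.5625]
BᵀPA = [25.8750 -2.1250]
K = S⁻¹·BᵀPA = [1.7768 -0.1459]
A−BK = [0.2768 0.3541; 1.3348 0.2189]
AᵀP(A−BK) = [12.5247 -0.7242; -0.7242 0.1899]
P' = Q + AᵀP(A−BK) = [30.5247 -3.7242; -3.7242 1.1899]
tr(P') = 31.7146

31.7146


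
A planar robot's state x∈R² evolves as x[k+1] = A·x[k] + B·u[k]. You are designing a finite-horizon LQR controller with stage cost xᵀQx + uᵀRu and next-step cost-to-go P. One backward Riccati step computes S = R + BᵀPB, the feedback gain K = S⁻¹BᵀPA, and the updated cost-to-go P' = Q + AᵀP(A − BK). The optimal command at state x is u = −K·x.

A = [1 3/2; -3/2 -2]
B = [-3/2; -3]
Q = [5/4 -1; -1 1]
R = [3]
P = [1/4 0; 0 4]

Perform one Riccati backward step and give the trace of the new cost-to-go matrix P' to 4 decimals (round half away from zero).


6.3258

BᵀP = [-0.3750 -12.0000]
S = R + BᵀPB = [3] + [36.5625] = [39.5625]
BᵀPA = [17.6250 23.4375]
K = S⁻¹·BᵀPA = [0.4455 0.5924]
A−BK = [1.6682 2.3886; -0.1635 -0.2227]
AᵀP(A−BK) = [1.3981 1.9336; 1.9336 2.6777]
P' = Q + AᵀP(A−BK) = [2.6481 0.9336; 0.9336 3.6777]
tr(P') = 6.3258


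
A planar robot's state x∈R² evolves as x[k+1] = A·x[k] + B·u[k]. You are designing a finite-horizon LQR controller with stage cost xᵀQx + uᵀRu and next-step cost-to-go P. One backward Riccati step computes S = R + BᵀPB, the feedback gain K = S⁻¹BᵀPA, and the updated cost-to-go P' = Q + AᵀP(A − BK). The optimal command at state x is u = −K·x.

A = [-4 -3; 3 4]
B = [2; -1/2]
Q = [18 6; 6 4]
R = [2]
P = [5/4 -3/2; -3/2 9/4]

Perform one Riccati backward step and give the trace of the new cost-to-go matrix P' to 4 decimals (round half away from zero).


BᵀP = [3.2500 -4.1250]
S = R + BᵀPB = [2] + [8.5625] = [10.5625]
BᵀPA = [-25.3750 -26.2500]
K = S⁻¹·BᵀPA = [-2.4024 -2.4852]
A−BK = [0.8047 1.9704; 1.7988 2.7574]
AᵀP(A−BK) = [15.2899 16.4379; 16.4379 18.0133]
P' = Q + AᵀP(A−BK) = [33.2899 22.4379; 22.4379 22.0133]
tr(P') = 55.3033

55.3033


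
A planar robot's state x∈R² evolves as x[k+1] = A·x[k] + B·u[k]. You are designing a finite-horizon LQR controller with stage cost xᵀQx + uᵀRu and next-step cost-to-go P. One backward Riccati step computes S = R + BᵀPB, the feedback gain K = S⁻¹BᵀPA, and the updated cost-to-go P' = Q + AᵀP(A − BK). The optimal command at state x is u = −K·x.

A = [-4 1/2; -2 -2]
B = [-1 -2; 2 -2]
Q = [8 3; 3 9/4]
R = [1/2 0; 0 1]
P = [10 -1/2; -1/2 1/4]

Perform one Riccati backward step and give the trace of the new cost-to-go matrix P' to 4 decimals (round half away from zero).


13.3662

BᵀP = [-11.0000 1.0000; -19.0000 0.5000]
S = R + BᵀPB = [1/2 0; 0 1] + [13.0000 20.0000; 20.0000 37.0000] = [13.5000 20.0000; 20.0000 38.0000]
BᵀPA = [42.0000 -7.5000; 75.0000 -10.5000]
K = S⁻¹·BᵀPA = [0.8496 -0.6637; 1.5265 0.0730]
A−BK = [-0.0973 -0.0177; -0.6460 -0.5265]
AᵀP(A−BK) = [2.8274 -0.0996; -0.0996 0.2887]
P' = Q + AᵀP(A−BK) = [10.8274 2.9004; 2.9004 2.5387]
tr(P') = 13.3662


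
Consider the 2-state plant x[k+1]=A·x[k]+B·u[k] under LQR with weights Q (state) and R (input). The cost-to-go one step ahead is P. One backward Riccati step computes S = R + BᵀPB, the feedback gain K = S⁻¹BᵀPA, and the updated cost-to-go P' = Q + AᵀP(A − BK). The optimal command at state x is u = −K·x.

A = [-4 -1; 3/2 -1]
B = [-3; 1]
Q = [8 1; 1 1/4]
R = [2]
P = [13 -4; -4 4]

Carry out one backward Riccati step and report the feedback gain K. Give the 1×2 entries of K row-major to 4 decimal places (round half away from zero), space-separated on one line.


BᵀP = [-43.0000 16.0000]
S = R + BᵀPB = [2] + [145.0000] = [147.0000]
BᵀPA = [196.0000 27.0000]
K = S⁻¹·BᵀPA = [1.3333 0.1837]
A−BK = [0.0000 -0.4490; 0.1667 -1.1837]
AᵀP(A−BK) = [3.6667 0.0000; 0.0000 4.0408]
P' = Q + AᵀP(A−BK) = [11.6667 1.0000; 1.0000 4.2908]
tr(P') = 15.9575

1.3333 0.1837


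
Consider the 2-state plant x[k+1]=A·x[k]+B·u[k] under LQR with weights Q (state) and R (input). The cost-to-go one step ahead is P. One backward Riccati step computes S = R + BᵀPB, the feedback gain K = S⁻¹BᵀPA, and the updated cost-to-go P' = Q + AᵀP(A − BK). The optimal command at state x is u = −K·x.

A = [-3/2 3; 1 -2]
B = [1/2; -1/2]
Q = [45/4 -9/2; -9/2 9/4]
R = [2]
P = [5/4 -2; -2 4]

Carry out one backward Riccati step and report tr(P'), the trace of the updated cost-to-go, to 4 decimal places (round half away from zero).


BᵀP = [1.6250 -3.0000]
S = R + BᵀPB = [2] + [2.3125] = [4.3125]
BᵀPA = [-5.4375 10.8750]
K = S⁻¹·BᵀPA = [-1.2609 2.5217]
A−BK = [-0.8696 1.7391; 0.3696 -0.7391]
AᵀP(A−BK) = [5.9565 -11.9130; -11.9130 23.8261]
P' = Q + AᵀP(A−BK) = [17.2065 -16.4130; -16.4130 26.0761]
tr(P') = 43.2826

43.2826


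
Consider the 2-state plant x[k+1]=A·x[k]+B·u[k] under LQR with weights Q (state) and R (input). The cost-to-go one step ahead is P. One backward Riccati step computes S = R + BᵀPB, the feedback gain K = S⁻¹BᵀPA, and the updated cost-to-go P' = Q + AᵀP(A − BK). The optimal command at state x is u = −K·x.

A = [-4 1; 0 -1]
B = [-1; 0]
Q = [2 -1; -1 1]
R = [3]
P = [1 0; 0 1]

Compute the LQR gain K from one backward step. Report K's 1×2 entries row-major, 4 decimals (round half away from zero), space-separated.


1.0000 -0.2500

BᵀP = [-1.0000 0.0000]
S = R + BᵀPB = [3] + [1.0000] = [4.0000]
BᵀPA = [4.0000 -1.0000]
K = S⁻¹·BᵀPA = [1.0000 -0.2500]
A−BK = [-3.0000 0.7500; 0.0000 -1.0000]
AᵀP(A−BK) = [12.0000 -3.0000; -3.0000 1.7500]
P' = Q + AᵀP(A−BK) = [14.0000 -4.0000; -4.0000 2.7500]
tr(P') = 16.7500


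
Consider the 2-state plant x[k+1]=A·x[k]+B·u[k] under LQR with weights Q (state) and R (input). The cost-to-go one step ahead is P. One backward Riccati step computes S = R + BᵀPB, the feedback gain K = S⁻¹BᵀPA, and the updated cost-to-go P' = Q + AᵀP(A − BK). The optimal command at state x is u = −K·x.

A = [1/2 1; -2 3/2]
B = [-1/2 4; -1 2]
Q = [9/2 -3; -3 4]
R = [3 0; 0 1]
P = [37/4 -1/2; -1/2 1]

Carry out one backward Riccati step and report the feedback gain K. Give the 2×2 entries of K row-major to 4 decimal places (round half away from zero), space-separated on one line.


0.4673 -0.2183 0.1821 0.2212

BᵀP = [-4.1250 -0.7500; 36.0000 0.0000]
S = R + BᵀPB = [3 0; 0 1] + [2.8125 -18.0000; -18.0000 144.0000] = [5.8125 -18.0000; -18.0000 145.0000]
BᵀPA = [-0.5625 -5.2500; 18.0000 36.0000]
K = S⁻¹·BᵀPA = [0.4673 -0.2183; 0.1821 0.2212]
A−BK = [0.0051 0.0061; -1.8970 0.8394]
AᵀP(A−BK) = [4.2967 -1.8540; -1.8540 0.8916]
P' = Q + AᵀP(A−BK) = [8.7967 -4.8540; -4.8540 4.8916]
tr(P') = 13.6883


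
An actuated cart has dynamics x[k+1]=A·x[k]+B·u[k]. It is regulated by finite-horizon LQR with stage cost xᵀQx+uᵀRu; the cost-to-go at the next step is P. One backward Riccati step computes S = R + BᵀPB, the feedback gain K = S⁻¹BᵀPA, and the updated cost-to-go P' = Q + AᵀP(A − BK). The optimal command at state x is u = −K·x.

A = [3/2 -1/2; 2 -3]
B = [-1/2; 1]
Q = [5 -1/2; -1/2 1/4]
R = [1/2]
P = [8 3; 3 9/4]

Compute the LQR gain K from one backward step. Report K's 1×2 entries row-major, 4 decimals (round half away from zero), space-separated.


0.0000 -1.0000

BᵀP = [-1.0000 0.7500]
S = R + BᵀPB = [1/2] + [1.2500] = [1.7500]
BᵀPA = [0.0000 -1.7500]
K = S⁻¹·BᵀPA = [0.0000 -1.0000]
A−BK = [1.5000 -1.0000; 2.0000 -2.0000]
AᵀP(A−BK) = [45.0000 -36.0000; -36.0000 29.5000]
P' = Q + AᵀP(A−BK) = [50.0000 -36.5000; -36.5000 29.7500]
tr(P') = 79.7500
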